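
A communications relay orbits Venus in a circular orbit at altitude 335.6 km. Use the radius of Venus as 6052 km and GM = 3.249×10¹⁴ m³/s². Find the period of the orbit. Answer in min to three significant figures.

T ≈ 93.8 min

r = 6052 + 335.6 = 6387.6 km = 6.3876×10⁶ m.
Kepler's third law: T = 2π√(r³/μ) = 2π√((6.388×10⁶)³ / 3.249×10¹⁴).
r³/μ = 8.022×10⁵ s², so T = 2π × 8.956×10² = 5.627×10³ s.
Converting: 5.627×10³ s ÷ 60.00 = 93.79 min.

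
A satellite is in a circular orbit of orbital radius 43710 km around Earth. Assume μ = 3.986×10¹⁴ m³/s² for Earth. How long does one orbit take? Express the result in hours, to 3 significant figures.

r = 43710 km = 4.371×10⁷ m.
Kepler's third law: T = 2π√(r³/μ) = 2π√((4.371×10⁷)³ / 3.986×10¹⁴).
r³/μ = 2.095×10⁸ s², so T = 2π × 1.447×10⁴ = 9.095×10⁴ s.
Converting: 9.095×10⁴ s ÷ 3600 = 25.26 hours.

T ≈ 25.3 hours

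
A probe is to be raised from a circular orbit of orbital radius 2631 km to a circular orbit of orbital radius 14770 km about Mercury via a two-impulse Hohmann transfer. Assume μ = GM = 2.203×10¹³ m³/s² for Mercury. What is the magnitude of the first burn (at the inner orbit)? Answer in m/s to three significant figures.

r₁ = 2631 km = 2.631×10⁶ m.
r₂ = 14770 km = 1.477×10⁷ m.
Transfer ellipse a_t = (r₁ + r₂)/2 = 8.700×10⁶ m.
At r₁: circular v_c1 = √(μ/r₁) = 2894 m/s; transfer-periherm v_p = √[μ(2/r₁ − 1/a_t)] = 3770 m/s.
Δv₁ = v_p − v_c1 = 876.5 m/s.

Δv ≈ 877 m/s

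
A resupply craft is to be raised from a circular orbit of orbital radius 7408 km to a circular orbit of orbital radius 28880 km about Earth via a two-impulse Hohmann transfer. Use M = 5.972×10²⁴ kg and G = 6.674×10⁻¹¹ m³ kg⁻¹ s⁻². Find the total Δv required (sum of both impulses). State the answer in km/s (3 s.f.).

Δv_total ≈ 3.26 km/s

μ = GM = 6.674×10⁻¹¹ × 5.972×10²⁴ = 3.986×10¹⁴ m³/s².
r₁ = 7408 km = 7.408×10⁶ m.
r₂ = 28880 km = 2.888×10⁷ m.
Transfer ellipse a_t = (r₁ + r₂)/2 = 1.814×10⁷ m.
At r₁: circular v_c1 = √(μ/r₁) = 7335 m/s; transfer-perigee v_p = √[μ(2/r₁ − 1/a_t)] = 9254 m/s.
Δv₁ = v_p − v_c1 = 1919 m/s.
At r₂: circular v_c2 = √(μ/r₂) = 3715 m/s; transfer-apogee v_a = √[μ(2/r₂ − 1/a_t)] = 2374 m/s.
Δv₂ = v_c2 − v_a = 1341 m/s.
Total Δv = Δv₁ + Δv₂ = 3260 m/s = 3.260 km/s.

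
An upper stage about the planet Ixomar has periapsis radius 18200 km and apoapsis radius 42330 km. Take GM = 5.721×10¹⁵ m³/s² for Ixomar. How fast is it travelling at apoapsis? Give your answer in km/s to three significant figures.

v ≈ 9.02 km/s

Semi-major axis a = (r_p + r_a)/2 = 30265 km = 3.026×10⁷ m.
Vis-viva: v² = μ(2/r − 1/a) = 5.721×10¹⁵ × (4.725×10⁻⁸ − 3.304×10⁻⁸) = 8.127×10⁷ m²/s².
v = 9015 m/s = 9.015 km/s.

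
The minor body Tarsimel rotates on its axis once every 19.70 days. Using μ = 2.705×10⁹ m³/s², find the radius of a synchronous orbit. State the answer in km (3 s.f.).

r_sync ≈ 5830 km

T = 19.70 days = 1.702×10⁶ s.
A synchronous orbit has period T, so by Kepler's third law a = (μT²/4π²)^(1/3).
μT²/4π² = 2.705×10⁹ × (1.702×10⁶)² / 39.48 = 1.985×10²⁰ m³.
a = 5.833×10⁶ m = 5833.4 km.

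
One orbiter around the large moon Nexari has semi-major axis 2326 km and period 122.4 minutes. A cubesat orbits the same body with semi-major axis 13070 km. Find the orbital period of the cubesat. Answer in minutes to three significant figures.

T₂ ≈ 1630 minutes

Kepler's third law: T² ∝ a³, so T₂ = T₁ (a₂/a₁)^(3/2).
a₂/a₁ = 5.619, (a₂/a₁)^(3/2) = 13.32.
T₂ = 122.4 × 13.32 = 1630 minutes.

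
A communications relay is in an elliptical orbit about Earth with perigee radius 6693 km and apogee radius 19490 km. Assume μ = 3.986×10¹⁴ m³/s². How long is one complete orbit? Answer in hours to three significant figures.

T ≈ 4.14 hours

Semi-major axis a = (r_p + r_a)/2 = (6693.0 + 19490)/2 = 13092 km = 1.309×10⁷ m.
By Kepler's third law T = 2π√(a³/μ) = 2π × 2.373×10³ = 1.491×10⁴ s.
= 4.141 hours.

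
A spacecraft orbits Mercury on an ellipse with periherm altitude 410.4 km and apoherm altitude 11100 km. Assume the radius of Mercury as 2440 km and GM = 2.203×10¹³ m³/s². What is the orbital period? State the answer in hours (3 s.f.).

r_p = 2440 + 410.4 = 2850.4 km = 2.8504×10⁶ m.
r_a = 2440 + 11100 = 13540 km = 1.3540×10⁷ m.
Semi-major axis a = (r_p + r_a)/2 = (2850.4 + 13540)/2 = 8195.2 km = 8.195×10⁶ m.
By Kepler's third law T = 2π√(a³/μ) = 2π × 4.998×10³ = 3.141×10⁴ s.
= 8.724 hours.

T ≈ 8.72 hours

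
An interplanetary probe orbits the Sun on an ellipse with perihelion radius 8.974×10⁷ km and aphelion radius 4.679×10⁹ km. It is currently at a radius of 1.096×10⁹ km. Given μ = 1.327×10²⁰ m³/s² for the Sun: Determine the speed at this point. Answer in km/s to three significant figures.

Semi-major axis a = (r_p + r_a)/2 = 2.3844×10⁹ km = 2.384×10¹² m.
Vis-viva: v² = μ(2/r − 1/a) = 1.327×10²⁰ × (1.825×10⁻¹² − 4.194×10⁻¹³) = 1.865×10⁸ m²/s².
v = 13660 m/s = 13.66 km/s.

v ≈ 13.7 km/s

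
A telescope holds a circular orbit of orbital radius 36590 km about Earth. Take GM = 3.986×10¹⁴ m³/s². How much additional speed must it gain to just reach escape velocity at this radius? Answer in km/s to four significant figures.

Δv ≈ 1.367 km/s

r = 36590 km = 3.659×10⁷ m.
Circular speed v_c = √(μ/r) = 3301 m/s.
Escape speed v_esc = √(2μ/r) = √2 × v_c = 4668 m/s.
Δv = v_esc − v_c = 1367 m/s = 1.367 km/s.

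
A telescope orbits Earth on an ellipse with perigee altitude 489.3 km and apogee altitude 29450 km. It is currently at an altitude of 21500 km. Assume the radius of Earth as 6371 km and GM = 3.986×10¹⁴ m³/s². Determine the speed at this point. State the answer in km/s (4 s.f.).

r_p = 6371 + 489.3 = 6860.3 km = 6.8603×10⁶ m.
r_a = 6371 + 29450 = 35821 km = 3.5821×10⁷ m.
r = 6371 + 21500 = 27871 km = 2.787×10⁷ m.
Semi-major axis a = (r_p + r_a)/2 = 21341 km = 2.134×10⁷ m.
Vis-viva: v² = μ(2/r − 1/a) = 3.986×10¹⁴ × (7.176×10⁻⁸ − 4.686×10⁻⁸) = 9.925×10⁶ m²/s².
v = 3150 m/s = 3.150 km/s.

v ≈ 3.150 km/s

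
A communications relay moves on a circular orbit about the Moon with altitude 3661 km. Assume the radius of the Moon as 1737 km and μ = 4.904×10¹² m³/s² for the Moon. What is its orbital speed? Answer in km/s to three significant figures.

v ≈ 0.953 km/s

r = 1737 + 3661 = 5398.0 km = 5.3980×10⁶ m.
For a circular orbit v = √(μ/r) = √(4.904×10¹² / 5.398×10⁶) = √(9.085×10⁵) = 953.1 m/s.
That is 0.9531 km/s.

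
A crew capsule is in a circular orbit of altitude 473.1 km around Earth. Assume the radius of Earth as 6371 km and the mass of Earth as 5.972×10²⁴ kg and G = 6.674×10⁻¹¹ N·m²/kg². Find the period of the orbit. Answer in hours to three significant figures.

T ≈ 1.57 hours

μ = GM = 6.674×10⁻¹¹ × 5.972×10²⁴ = 3.986×10¹⁴ m³/s².
r = 6371 + 473.1 = 6844.1 km = 6.8441×10⁶ m.
Kepler's third law: T = 2π√(r³/μ) = 2π√((6.844×10⁶)³ / 3.986×10¹⁴).
r³/μ = 8.043×10⁵ s², so T = 2π × 8.969×10² = 5.635×10³ s.
Converting: 5.635×10³ s ÷ 3600 = 1.565 hours.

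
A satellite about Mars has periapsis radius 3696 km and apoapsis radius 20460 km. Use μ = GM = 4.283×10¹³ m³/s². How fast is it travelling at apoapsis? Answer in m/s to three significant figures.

Semi-major axis a = (r_p + r_a)/2 = 12078 km = 1.208×10⁷ m.
Vis-viva: v² = μ(2/r − 1/a) = 4.283×10¹³ × (9.775×10⁻⁸ − 8.280×10⁻⁸) = 6.406×10⁵ m²/s².
v = 800.4 m/s.

v ≈ 800 m/s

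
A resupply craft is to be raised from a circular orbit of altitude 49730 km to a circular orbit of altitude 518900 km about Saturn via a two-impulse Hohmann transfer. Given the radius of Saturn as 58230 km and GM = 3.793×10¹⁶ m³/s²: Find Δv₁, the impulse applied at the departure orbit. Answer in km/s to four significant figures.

Δv ≈ 5.586 km/s

r₁ = 58230 + 49730 = 107960 km = 1.0796×10⁸ m.
r₂ = 58230 + 518900 = 577130 km = 5.7713×10⁸ m.
Transfer ellipse a_t = (r₁ + r₂)/2 = 3.425×10⁸ m.
At r₁: circular v_c1 = √(μ/r₁) = 18740 m/s; transfer-perikrone v_p = √[μ(2/r₁ − 1/a_t)] = 24330 m/s.
Δv₁ = v_p − v_c1 = 5586 m/s.
= 5.586 km/s.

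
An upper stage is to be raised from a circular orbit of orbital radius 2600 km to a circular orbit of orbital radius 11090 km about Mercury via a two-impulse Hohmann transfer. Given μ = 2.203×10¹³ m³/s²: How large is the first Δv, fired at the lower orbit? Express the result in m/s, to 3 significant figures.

Δv ≈ 794 m/s

r₁ = 2600 km = 2.600×10⁶ m.
r₂ = 11090 km = 1.109×10⁷ m.
Transfer ellipse a_t = (r₁ + r₂)/2 = 6.845×10⁶ m.
At r₁: circular v_c1 = √(μ/r₁) = 2911 m/s; transfer-periherm v_p = √[μ(2/r₁ − 1/a_t)] = 3705 m/s.
Δv₁ = v_p − v_c1 = 794.2 m/s.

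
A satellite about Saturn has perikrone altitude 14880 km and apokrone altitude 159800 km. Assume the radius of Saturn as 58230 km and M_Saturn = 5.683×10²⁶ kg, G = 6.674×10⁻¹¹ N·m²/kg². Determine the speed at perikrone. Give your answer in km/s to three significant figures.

μ = GM = 6.674×10⁻¹¹ × 5.683×10²⁶ = 3.793×10¹⁶ m³/s².
r_p = 58230 + 14880 = 73110 km = 7.3110×10⁷ m.
r_a = 58230 + 159800 = 218030 km = 2.1803×10⁸ m.
Semi-major axis a = (r_p + r_a)/2 = 1.4557×10⁵ km = 1.456×10⁸ m.
Vis-viva: v² = μ(2/r − 1/a) = 3.793×10¹⁶ × (2.736×10⁻⁸ − 6.870×10⁻⁹) = 7.770×10⁸ m²/s².
v = 27880 m/s = 27.88 km/s.

v ≈ 27.9 km/s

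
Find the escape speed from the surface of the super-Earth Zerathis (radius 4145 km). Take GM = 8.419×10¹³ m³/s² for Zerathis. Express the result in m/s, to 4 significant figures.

r = R = 4.145×10⁶ m.
Escape speed v_esc = √(2μ/r) = √(2 × 8.419×10¹³ / 4.145×10⁶) = √(4.062×10⁷) = 6374 m/s.

v_esc ≈ 6374 m/s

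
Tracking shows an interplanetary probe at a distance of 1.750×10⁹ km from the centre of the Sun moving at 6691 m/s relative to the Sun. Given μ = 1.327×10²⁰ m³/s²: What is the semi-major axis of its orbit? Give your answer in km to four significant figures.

r = 1.750×10¹² m.
Vis-viva rearranged: 1/a = 2/r − v²/μ = 1.143×10⁻¹² − 3.374×10⁻¹³ = 8.055×10⁻¹³ m⁻¹.
a = 1.241×10¹² m = 1.2415×10⁹ km.

a ≈ 1.241×10⁹ km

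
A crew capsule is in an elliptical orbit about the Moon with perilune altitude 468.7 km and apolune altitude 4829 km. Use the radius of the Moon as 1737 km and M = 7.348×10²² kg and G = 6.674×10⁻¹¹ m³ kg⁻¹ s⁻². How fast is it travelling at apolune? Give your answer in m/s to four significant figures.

μ = GM = 6.674×10⁻¹¹ × 7.348×10²² = 4.904×10¹² m³/s².
r_p = 1737 + 468.7 = 2205.7 km = 2.2057×10⁶ m.
r_a = 1737 + 4829 = 6566.0 km = 6.5660×10⁶ m.
Semi-major axis a = (r_p + r_a)/2 = 4385.9 km = 4.386×10⁶ m.
Vis-viva: v² = μ(2/r − 1/a) = 4.904×10¹² × (3.046×10⁻⁷ − 2.280×10⁻⁷) = 3.756×10⁵ m²/s².
v = 612.9 m/s.

v ≈ 612.9 m/s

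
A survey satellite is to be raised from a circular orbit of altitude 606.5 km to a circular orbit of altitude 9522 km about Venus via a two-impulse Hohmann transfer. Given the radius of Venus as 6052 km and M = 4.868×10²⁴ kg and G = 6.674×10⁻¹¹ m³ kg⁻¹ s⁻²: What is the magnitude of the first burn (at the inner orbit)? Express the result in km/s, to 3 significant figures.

μ = GM = 6.674×10⁻¹¹ × 4.868×10²⁴ = 3.249×10¹⁴ m³/s².
r₁ = 6052 + 606.5 = 6658.5 km = 6.6585×10⁶ m.
r₂ = 6052 + 9522 = 15574 km = 1.5574×10⁷ m.
Transfer ellipse a_t = (r₁ + r₂)/2 = 1.112×10⁷ m.
At r₁: circular v_c1 = √(μ/r₁) = 6985 m/s; transfer-periapsis v_p = √[μ(2/r₁ − 1/a_t)] = 8268 m/s.
Δv₁ = v_p − v_c1 = 1283 m/s.
= 1.283 km/s.

Δv ≈ 1.28 km/s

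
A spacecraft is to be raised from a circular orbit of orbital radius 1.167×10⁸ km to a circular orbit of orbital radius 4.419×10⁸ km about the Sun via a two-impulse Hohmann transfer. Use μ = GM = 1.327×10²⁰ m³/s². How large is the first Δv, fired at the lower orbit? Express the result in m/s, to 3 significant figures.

r₁ = 1.167×10⁸ km = 1.167×10¹¹ m.
r₂ = 4.419×10⁸ km = 4.419×10¹¹ m.
Transfer ellipse a_t = (r₁ + r₂)/2 = 2.793×10¹¹ m.
At r₁: circular v_c1 = √(μ/r₁) = 33720 m/s; transfer-perihelion v_p = √[μ(2/r₁ − 1/a_t)] = 42420 m/s.
Δv₁ = v_p − v_c1 = 8695 m/s.

Δv ≈ 8690 m/s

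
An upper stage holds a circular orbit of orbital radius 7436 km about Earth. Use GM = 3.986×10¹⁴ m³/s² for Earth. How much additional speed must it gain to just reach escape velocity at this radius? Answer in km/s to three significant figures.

r = 7436 km = 7.436×10⁶ m.
Circular speed v_c = √(μ/r) = 7321 m/s.
Escape speed v_esc = √(2μ/r) = √2 × v_c = 10350 m/s.
Δv = v_esc − v_c = 3033 m/s = 3.033 km/s.

Δv ≈ 3.03 km/s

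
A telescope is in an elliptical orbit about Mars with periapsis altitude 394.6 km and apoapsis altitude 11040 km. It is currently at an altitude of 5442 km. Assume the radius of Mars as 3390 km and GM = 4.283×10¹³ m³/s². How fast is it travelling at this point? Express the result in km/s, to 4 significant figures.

r_p = 3390 + 394.6 = 3784.6 km = 3.7846×10⁶ m.
r_a = 3390 + 11040 = 14430 km = 1.4430×10⁷ m.
r = 3390 + 5442 = 8832.0 km = 8.832×10⁶ m.
Semi-major axis a = (r_p + r_a)/2 = 9107.3 km = 9.107×10⁶ m.
Vis-viva: v² = μ(2/r − 1/a) = 4.283×10¹³ × (2.264×10⁻⁷ − 1.098×10⁻⁷) = 4.996×10⁶ m²/s².
v = 2235 m/s = 2.235 km/s.

v ≈ 2.235 km/s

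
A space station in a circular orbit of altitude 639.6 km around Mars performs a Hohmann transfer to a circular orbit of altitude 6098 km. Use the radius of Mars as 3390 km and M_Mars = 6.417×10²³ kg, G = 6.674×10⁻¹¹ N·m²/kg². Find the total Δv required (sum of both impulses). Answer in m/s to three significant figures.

Δv_total ≈ 1090 m/s

μ = GM = 6.674×10⁻¹¹ × 6.417×10²³ = 4.283×10¹³ m³/s².
r₁ = 3390 + 639.6 = 4029.6 km = 4.0296×10⁶ m.
r₂ = 3390 + 6098 = 9488.0 km = 9.4880×10⁶ m.
Transfer ellipse a_t = (r₁ + r₂)/2 = 6.759×10⁶ m.
At r₁: circular v_c1 = √(μ/r₁) = 3260 m/s; transfer-periapsis v_p = √[μ(2/r₁ − 1/a_t)] = 3863 m/s.
Δv₁ = v_p − v_c1 = 602.5 m/s.
At r₂: circular v_c2 = √(μ/r₂) = 2125 m/s; transfer-apoapsis v_a = √[μ(2/r₂ − 1/a_t)] = 1640 m/s.
Δv₂ = v_c2 − v_a = 484.1 m/s.
Total Δv = Δv₁ + Δv₂ = 1087 m/s.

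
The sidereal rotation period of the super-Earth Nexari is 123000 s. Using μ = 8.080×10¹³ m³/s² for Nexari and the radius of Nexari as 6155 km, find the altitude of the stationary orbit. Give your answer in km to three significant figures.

A synchronous orbit has period T, so by Kepler's third law a = (μT²/4π²)^(1/3).
μT²/4π² = 8.080×10¹³ × (1.230×10⁵)² / 39.48 = 3.096×10²² m³.
a = 3.140×10⁷ m = 31402 km.
Altitude h = a − R = 31402 − 6155 = 25247 km.

h_sync ≈ 25200 km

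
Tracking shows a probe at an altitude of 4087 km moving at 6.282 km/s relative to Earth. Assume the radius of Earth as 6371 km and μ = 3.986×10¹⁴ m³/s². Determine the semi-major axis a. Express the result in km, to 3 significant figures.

r = 6371 + 4087 = 10458 km = 1.046×10⁷ m.
Specific orbital energy ε = v²/2 − μ/r = (6282)²/2 − 3.986×10¹⁴/1.046×10⁷ = -1.838×10⁷ J/kg.
Since ε = −μ/(2a), a = −μ/(2ε) = 1.084×10⁷ m = 10842 km.

a ≈ 10800 km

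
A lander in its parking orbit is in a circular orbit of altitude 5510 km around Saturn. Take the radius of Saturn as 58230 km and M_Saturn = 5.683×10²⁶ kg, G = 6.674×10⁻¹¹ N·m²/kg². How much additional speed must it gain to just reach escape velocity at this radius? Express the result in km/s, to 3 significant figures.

Δv ≈ 10.1 km/s

μ = GM = 6.674×10⁻¹¹ × 5.683×10²⁶ = 3.793×10¹⁶ m³/s².
r = 58230 + 5510 = 63740 km = 6.3740×10⁷ m.
Circular speed v_c = √(μ/r) = 24390 m/s.
Escape speed v_esc = √(2μ/r) = √2 × v_c = 34500 m/s.
Δv = v_esc − v_c = 10100 m/s = 10.10 km/s.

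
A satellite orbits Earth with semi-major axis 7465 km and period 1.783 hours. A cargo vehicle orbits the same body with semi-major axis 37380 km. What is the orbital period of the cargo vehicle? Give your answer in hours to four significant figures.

Kepler's third law: T² ∝ a³, so T₂ = T₁ (a₂/a₁)^(3/2).
a₂/a₁ = 5.007, (a₂/a₁)^(3/2) = 11.21.
T₂ = 1.783 × 11.21 = 19.98 hours.

T₂ ≈ 19.98 hours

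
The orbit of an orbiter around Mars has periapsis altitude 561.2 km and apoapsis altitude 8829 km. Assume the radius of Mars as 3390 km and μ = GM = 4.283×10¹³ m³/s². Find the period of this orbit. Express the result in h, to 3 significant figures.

r_p = 3390 + 561.2 = 3951.2 km = 3.9512×10⁶ m.
r_a = 3390 + 8829 = 12219 km = 1.2219×10⁷ m.
Semi-major axis a = (r_p + r_a)/2 = (3951.2 + 12219)/2 = 8085.1 km = 8.085×10⁶ m.
By Kepler's third law T = 2π√(a³/μ) = 2π × 3.513×10³ = 2.207×10⁴ s.
= 6.131 h.

T ≈ 6.13 h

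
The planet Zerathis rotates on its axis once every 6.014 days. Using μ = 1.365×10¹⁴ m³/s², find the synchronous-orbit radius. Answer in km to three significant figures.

r_sync ≈ 97700 km

T = 6.014 days = 5.196×10⁵ s.
A synchronous orbit has period T, so by Kepler's third law a = (μT²/4π²)^(1/3).
μT²/4π² = 1.365×10¹⁴ × (5.196×10⁵)² / 39.48 = 9.335×10²³ m³.
a = 9.773×10⁷ m = 97733 km.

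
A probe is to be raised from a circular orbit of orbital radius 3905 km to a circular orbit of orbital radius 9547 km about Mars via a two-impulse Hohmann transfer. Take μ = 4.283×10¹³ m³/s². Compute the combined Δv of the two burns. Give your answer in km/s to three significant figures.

Δv_total ≈ 1.14 km/s

r₁ = 3905 km = 3.905×10⁶ m.
r₂ = 9547 km = 9.547×10⁶ m.
Transfer ellipse a_t = (r₁ + r₂)/2 = 6.726×10⁶ m.
At r₁: circular v_c1 = √(μ/r₁) = 3312 m/s; transfer-periapsis v_p = √[μ(2/r₁ − 1/a_t)] = 3946 m/s.
Δv₁ = v_p − v_c1 = 633.9 m/s.
At r₂: circular v_c2 = √(μ/r₂) = 2118 m/s; transfer-apoapsis v_a = √[μ(2/r₂ − 1/a_t)] = 1614 m/s.
Δv₂ = v_c2 − v_a = 504.2 m/s.
Total Δv = Δv₁ + Δv₂ = 1138 m/s = 1.138 km/s.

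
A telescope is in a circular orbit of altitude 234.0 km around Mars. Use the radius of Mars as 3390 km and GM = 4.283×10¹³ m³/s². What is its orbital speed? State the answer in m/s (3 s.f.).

r = 3390 + 234.0 = 3624.0 km = 3.6240×10⁶ m.
For a circular orbit v = √(μ/r) = √(4.283×10¹³ / 3.624×10⁶) = √(1.182×10⁷) = 3438 m/s.

v ≈ 3440 m/s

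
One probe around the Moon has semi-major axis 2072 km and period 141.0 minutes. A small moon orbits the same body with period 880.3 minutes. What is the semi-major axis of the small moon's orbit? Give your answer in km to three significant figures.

a₂ ≈ 7030 km

Kepler's third law: a³ ∝ T², so a₂ = a₁ (T₂/T₁)^(2/3).
T₂/T₁ = 6.243, (T₂/T₁)^(2/3) = 3.391.
a₂ = 2072 × 3.391 = 7025 km.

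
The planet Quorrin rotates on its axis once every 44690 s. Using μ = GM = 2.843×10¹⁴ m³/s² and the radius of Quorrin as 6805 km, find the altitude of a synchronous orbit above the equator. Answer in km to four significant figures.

A synchronous orbit has period T, so by Kepler's third law a = (μT²/4π²)^(1/3).
μT²/4π² = 2.843×10¹⁴ × (4.469×10⁴)² / 39.48 = 1.438×10²² m³.
a = 2.432×10⁷ m = 24319 km.
Altitude h = a − R = 24319 − 6805 = 17514 km.

h_sync ≈ 17510 km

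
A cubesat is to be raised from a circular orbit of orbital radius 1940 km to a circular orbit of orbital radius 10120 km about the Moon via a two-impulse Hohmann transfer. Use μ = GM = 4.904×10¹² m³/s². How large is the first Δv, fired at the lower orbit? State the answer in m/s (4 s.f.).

Δv ≈ 469.8 m/s

r₁ = 1940 km = 1.940×10⁶ m.
r₂ = 10120 km = 1.012×10⁷ m.
Transfer ellipse a_t = (r₁ + r₂)/2 = 6.030×10⁶ m.
At r₁: circular v_c1 = √(μ/r₁) = 1590 m/s; transfer-perilune v_p = √[μ(2/r₁ − 1/a_t)] = 2060 m/s.
Δv₁ = v_p − v_c1 = 469.8 m/s.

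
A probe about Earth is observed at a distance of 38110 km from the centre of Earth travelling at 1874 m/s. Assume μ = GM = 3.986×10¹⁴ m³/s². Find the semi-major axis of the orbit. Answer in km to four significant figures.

a ≈ 22900 km

r = 3.811×10⁷ m.
Specific orbital energy ε = v²/2 − μ/r = (1874)²/2 − 3.986×10¹⁴/3.811×10⁷ = -8.703×10⁶ J/kg.
Since ε = −μ/(2a), a = −μ/(2ε) = 2.290×10⁷ m = 22899 km.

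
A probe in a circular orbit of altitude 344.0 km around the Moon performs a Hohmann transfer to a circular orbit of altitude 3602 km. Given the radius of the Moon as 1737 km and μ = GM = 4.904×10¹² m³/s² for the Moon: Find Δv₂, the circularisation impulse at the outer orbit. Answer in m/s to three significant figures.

r₁ = 1737 + 344.0 = 2081.0 km = 2.0810×10⁶ m.
r₂ = 1737 + 3602 = 5339.0 km = 5.3390×10⁶ m.
Transfer ellipse a_t = (r₁ + r₂)/2 = 3.710×10⁶ m.
At r₁: circular v_c1 = √(μ/r₁) = 1535 m/s; transfer-perilune v_p = √[μ(2/r₁ − 1/a_t)] = 1842 m/s.
At r₂: circular v_c2 = √(μ/r₂) = 958.4 m/s; transfer-apolune v_a = √[μ(2/r₂ − 1/a_t)] = 717.8 m/s.
Δv₂ = v_c2 − v_a = 240.6 m/s.

Δv ≈ 241 m/s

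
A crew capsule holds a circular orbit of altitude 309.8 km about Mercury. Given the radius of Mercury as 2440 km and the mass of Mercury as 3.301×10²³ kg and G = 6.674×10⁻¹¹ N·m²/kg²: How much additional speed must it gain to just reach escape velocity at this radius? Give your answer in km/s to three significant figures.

μ = GM = 6.674×10⁻¹¹ × 3.301×10²³ = 2.203×10¹³ m³/s².
r = 2440 + 309.8 = 2749.8 km = 2.7498×10⁶ m.
Circular speed v_c = √(μ/r) = 2831 m/s.
Escape speed v_esc = √(2μ/r) = √2 × v_c = 4003 m/s.
Δv = v_esc − v_c = 1172 m/s = 1.172 km/s.

Δv ≈ 1.17 km/s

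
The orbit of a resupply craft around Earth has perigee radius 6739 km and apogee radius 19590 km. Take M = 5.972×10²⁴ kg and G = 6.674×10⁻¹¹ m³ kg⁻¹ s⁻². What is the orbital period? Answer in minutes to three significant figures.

μ = GM = 6.674×10⁻¹¹ × 5.972×10²⁴ = 3.986×10¹⁴ m³/s².
Semi-major axis a = (r_p + r_a)/2 = (6739.0 + 19590)/2 = 13164 km = 1.316×10⁷ m.
By Kepler's third law T = 2π√(a³/μ) = 2π × 2.393×10³ = 1.503×10⁴ s.
= 250.5 minutes.

T ≈ 251 minutes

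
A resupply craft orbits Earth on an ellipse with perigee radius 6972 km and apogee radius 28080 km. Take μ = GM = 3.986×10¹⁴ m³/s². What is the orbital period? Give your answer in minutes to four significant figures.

Semi-major axis a = (r_p + r_a)/2 = (6972.0 + 28080)/2 = 17526 km = 1.753×10⁷ m.
By Kepler's third law T = 2π√(a³/μ) = 2π × 3.675×10³ = 2.309×10⁴ s.
= 384.8 minutes.

T ≈ 384.8 minutes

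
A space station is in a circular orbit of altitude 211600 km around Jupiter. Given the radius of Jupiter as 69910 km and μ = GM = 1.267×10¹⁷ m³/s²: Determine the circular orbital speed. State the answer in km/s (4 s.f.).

r = 69910 + 211600 = 281510 km = 2.8151×10⁸ m.
For a circular orbit v = √(μ/r) = √(1.267×10¹⁷ / 2.815×10⁸) = √(4.501×10⁸) = 21210 m/s.
That is 21.21 km/s.

v ≈ 21.21 km/s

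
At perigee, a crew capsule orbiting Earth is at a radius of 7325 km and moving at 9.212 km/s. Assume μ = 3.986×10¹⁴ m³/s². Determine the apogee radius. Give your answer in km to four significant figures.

apogee radius ≈ 25930 km

r_p = 7.325×10⁶ m.
Specific energy ε = v²/2 − μ/r = -1.199×10⁷ J/kg, so a = −μ/(2ε) = 1.663×10⁷ m.
The apsides satisfy r_p + r_a = 2a, so the apogee radius is 2a − r_p = 2.593×10⁷ m = 25931 km.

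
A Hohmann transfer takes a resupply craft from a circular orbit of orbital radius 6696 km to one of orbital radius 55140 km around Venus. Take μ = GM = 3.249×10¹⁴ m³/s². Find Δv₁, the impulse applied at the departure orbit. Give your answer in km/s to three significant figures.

Δv ≈ 2.34 km/s

r₁ = 6696 km = 6.696×10⁶ m.
r₂ = 55140 km = 5.514×10⁷ m.
Transfer ellipse a_t = (r₁ + r₂)/2 = 3.092×10⁷ m.
At r₁: circular v_c1 = √(μ/r₁) = 6966 m/s; transfer-periapsis v_p = √[μ(2/r₁ − 1/a_t)] = 9302 m/s.
Δv₁ = v_p − v_c1 = 2337 m/s.
= 2.337 km/s.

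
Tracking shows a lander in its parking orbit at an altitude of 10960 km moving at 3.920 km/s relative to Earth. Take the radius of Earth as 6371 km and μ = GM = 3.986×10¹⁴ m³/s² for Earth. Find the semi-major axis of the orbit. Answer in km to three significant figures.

a ≈ 13000 km

r = 6371 + 10960 = 17331 km = 1.733×10⁷ m.
Specific orbital energy ε = v²/2 − μ/r = (3920)²/2 − 3.986×10¹⁴/1.733×10⁷ = -1.532×10⁷ J/kg.
Since ε = −μ/(2a), a = −μ/(2ε) = 1.301×10⁷ m = 13012 km.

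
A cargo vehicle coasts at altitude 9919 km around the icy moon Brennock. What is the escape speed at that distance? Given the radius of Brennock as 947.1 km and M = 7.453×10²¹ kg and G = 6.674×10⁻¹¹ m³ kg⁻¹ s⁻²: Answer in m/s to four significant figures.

μ = GM = 6.674×10⁻¹¹ × 7.453×10²¹ = 4.974×10¹¹ m³/s².
r = 947.1 + 9919 = 10866 km = 1.0866×10⁷ m.
Escape speed v_esc = √(2μ/r) = √(2 × 4.974×10¹¹ / 1.087×10⁷) = √(9.155×10⁴) = 302.6 m/s.

v_esc ≈ 302.6 m/s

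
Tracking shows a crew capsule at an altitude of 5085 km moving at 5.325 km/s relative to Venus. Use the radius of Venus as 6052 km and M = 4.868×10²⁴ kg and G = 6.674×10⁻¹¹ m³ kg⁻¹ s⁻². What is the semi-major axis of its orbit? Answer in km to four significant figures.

μ = GM = 6.674×10⁻¹¹ × 4.868×10²⁴ = 3.249×10¹⁴ m³/s².
r = 6052 + 5085 = 11137 km = 1.114×10⁷ m.
Vis-viva rearranged: 1/a = 2/r − v²/μ = 1.796×10⁻⁷ − 8.728×10⁻⁸ = 9.230×10⁻⁸ m⁻¹.
a = 1.083×10⁷ m = 10834 km.

a ≈ 10830 km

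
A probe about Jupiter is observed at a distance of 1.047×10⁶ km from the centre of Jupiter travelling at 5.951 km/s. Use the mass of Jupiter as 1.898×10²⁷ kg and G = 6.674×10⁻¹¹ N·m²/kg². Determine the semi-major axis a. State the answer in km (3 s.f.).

a ≈ 6.13×10⁵ km

μ = GM = 6.674×10⁻¹¹ × 1.898×10²⁷ = 1.267×10¹⁷ m³/s².
r = 1.047×10⁹ m.
Specific orbital energy ε = v²/2 − μ/r = (5951)²/2 − 1.267×10¹⁷/1.047×10⁹ = -1.033×10⁸ J/kg.
Since ε = −μ/(2a), a = −μ/(2ε) = 6.133×10⁸ m = 6.1325×10⁵ km.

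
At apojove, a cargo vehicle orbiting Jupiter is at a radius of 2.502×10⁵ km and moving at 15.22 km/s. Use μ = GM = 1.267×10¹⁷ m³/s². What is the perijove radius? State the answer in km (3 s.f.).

r_a = 2.502×10⁸ m.
Specific energy ε = v²/2 − μ/r = -3.906×10⁸ J/kg, so a = −μ/(2ε) = 1.622×10⁸ m.
The apsides satisfy r_p + r_a = 2a, so the perijove radius is 2a − r_a = 7.420×10⁷ m = 74197 km.

perijove radius ≈ 74200 km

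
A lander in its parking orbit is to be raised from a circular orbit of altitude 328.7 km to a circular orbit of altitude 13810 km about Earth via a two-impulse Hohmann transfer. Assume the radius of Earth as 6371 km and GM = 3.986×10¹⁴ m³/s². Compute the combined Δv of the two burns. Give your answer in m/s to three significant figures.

Δv_total ≈ 3040 m/s

r₁ = 6371 + 328.7 = 6699.7 km = 6.6997×10⁶ m.
r₂ = 6371 + 13810 = 20181 km = 2.0181×10⁷ m.
Transfer ellipse a_t = (r₁ + r₂)/2 = 1.344×10⁷ m.
At r₁: circular v_c1 = √(μ/r₁) = 7713 m/s; transfer-perigee v_p = √[μ(2/r₁ − 1/a_t)] = 9452 m/s.
Δv₁ = v_p − v_c1 = 1738 m/s.
At r₂: circular v_c2 = √(μ/r₂) = 4444 m/s; transfer-apogee v_a = √[μ(2/r₂ − 1/a_t)] = 3138 m/s.
Δv₂ = v_c2 − v_a = 1306 m/s.
Total Δv = Δv₁ + Δv₂ = 3045 m/s.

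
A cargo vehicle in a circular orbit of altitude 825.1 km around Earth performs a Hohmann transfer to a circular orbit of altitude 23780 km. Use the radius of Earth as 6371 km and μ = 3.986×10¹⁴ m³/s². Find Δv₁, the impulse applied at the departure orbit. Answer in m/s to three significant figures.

Δv ≈ 2010 m/s

r₁ = 6371 + 825.1 = 7196.1 km = 7.1961×10⁶ m.
r₂ = 6371 + 23780 = 30151 km = 3.0151×10⁷ m.
Transfer ellipse a_t = (r₁ + r₂)/2 = 1.867×10⁷ m.
At r₁: circular v_c1 = √(μ/r₁) = 7443 m/s; transfer-perigee v_p = √[μ(2/r₁ − 1/a_t)] = 9457 m/s.
Δv₁ = v_p − v_c1 = 2015 m/s.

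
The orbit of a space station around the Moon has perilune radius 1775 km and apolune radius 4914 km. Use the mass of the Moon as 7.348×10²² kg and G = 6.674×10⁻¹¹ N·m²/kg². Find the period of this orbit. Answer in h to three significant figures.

μ = GM = 6.674×10⁻¹¹ × 7.348×10²² = 4.904×10¹² m³/s².
Semi-major axis a = (r_p + r_a)/2 = (1775.0 + 4914.0)/2 = 3344.5 km = 3.344×10⁶ m.
By Kepler's third law T = 2π√(a³/μ) = 2π × 2.762×10³ = 1.735×10⁴ s.
= 4.821 h.

T ≈ 4.82 h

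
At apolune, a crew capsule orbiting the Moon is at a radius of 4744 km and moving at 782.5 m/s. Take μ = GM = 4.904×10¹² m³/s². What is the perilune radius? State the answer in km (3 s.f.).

r_a = 4.744×10⁶ m.
Specific energy ε = v²/2 − μ/r = -7.276×10⁵ J/kg, so a = −μ/(2ε) = 3.370×10⁶ m.
The apsides satisfy r_p + r_a = 2a, so the perilune radius is 2a − r_a = 1.996×10⁶ m = 1996.2 km.

perilune radius ≈ 2000 km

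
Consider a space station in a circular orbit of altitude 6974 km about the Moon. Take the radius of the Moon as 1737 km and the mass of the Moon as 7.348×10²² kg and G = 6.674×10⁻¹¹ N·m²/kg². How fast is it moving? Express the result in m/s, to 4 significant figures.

v ≈ 750.3 m/s

μ = GM = 6.674×10⁻¹¹ × 7.348×10²² = 4.904×10¹² m³/s².
r = 1737 + 6974 = 8711.0 km = 8.7110×10⁶ m.
For a circular orbit v = √(μ/r) = √(4.904×10¹² / 8.711×10⁶) = √(5.630×10⁵) = 750.3 m/s.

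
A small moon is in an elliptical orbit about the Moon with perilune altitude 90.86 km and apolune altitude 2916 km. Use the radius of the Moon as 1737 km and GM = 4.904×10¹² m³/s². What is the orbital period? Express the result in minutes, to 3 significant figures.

r_p = 1737 + 90.86 = 1827.9 km = 1.8279×10⁶ m.
r_a = 1737 + 2916 = 4653.0 km = 4.6530×10⁶ m.
Semi-major axis a = (r_p + r_a)/2 = (1827.9 + 4653.0)/2 = 3240.4 km = 3.240×10⁶ m.
By Kepler's third law T = 2π√(a³/μ) = 2π × 2.634×10³ = 1.655×10⁴ s.
= 275.8 minutes.

T ≈ 276 minutes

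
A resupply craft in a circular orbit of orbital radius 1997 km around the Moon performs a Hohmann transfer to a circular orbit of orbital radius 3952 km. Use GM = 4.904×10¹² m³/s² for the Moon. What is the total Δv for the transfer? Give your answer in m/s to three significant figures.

r₁ = 1997 km = 1.997×10⁶ m.
r₂ = 3952 km = 3.952×10⁶ m.
Transfer ellipse a_t = (r₁ + r₂)/2 = 2.974×10⁶ m.
At r₁: circular v_c1 = √(μ/r₁) = 1567 m/s; transfer-perilune v_p = √[μ(2/r₁ − 1/a_t)] = 1806 m/s.
Δv₁ = v_p − v_c1 = 239.2 m/s.
At r₂: circular v_c2 = √(μ/r₂) = 1114 m/s; transfer-apolune v_a = √[μ(2/r₂ − 1/a_t)] = 912.7 m/s.
Δv₂ = v_c2 − v_a = 201.2 m/s.
Total Δv = Δv₁ + Δv₂ = 440.4 m/s.

Δv_total ≈ 440 m/s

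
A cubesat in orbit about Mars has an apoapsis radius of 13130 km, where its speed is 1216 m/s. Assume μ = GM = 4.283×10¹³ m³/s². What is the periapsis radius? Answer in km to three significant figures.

periapsis radius ≈ 3850 km

r_a = 1.313×10⁷ m.
Specific energy ε = v²/2 − μ/r = -2.523×10⁶ J/kg, so a = −μ/(2ε) = 8.489×10⁶ m.
The apsides satisfy r_p + r_a = 2a, so the periapsis radius is 2a − r_a = 3.848×10⁶ m = 3848.1 km.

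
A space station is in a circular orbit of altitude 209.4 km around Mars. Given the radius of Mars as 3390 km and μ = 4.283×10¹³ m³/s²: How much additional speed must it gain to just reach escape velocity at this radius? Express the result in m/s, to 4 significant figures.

r = 3390 + 209.4 = 3599.4 km = 3.5994×10⁶ m.
Circular speed v_c = √(μ/r) = 3450 m/s.
Escape speed v_esc = √(2μ/r) = √2 × v_c = 4878 m/s.
Δv = v_esc − v_c = 1429 m/s.

Δv ≈ 1429 m/s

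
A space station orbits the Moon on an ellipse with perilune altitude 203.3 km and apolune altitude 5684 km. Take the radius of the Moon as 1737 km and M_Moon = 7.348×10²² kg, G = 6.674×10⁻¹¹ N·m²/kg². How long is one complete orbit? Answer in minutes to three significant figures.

T ≈ 479 minutes

μ = GM = 6.674×10⁻¹¹ × 7.348×10²² = 4.904×10¹² m³/s².
r_p = 1737 + 203.3 = 1940.3 km = 1.9403×10⁶ m.
r_a = 1737 + 5684 = 7421.0 km = 7.4210×10⁶ m.
Semi-major axis a = (r_p + r_a)/2 = (1940.3 + 7421.0)/2 = 4680.6 km = 4.681×10⁶ m.
By Kepler's third law T = 2π√(a³/μ) = 2π × 4.573×10³ = 2.873×10⁴ s.
= 478.9 minutes.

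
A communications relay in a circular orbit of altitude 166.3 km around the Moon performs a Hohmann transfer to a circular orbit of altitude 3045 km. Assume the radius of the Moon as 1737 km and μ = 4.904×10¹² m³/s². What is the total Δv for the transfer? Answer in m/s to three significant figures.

r₁ = 1737 + 166.3 = 1903.3 km = 1.9033×10⁶ m.
r₂ = 1737 + 3045 = 4782.0 km = 4.7820×10⁶ m.
Transfer ellipse a_t = (r₁ + r₂)/2 = 3.343×10⁶ m.
At r₁: circular v_c1 = √(μ/r₁) = 1605 m/s; transfer-perilune v_p = √[μ(2/r₁ − 1/a_t)] = 1920 m/s.
Δv₁ = v_p − v_c1 = 314.7 m/s.
At r₂: circular v_c2 = √(μ/r₂) = 1013 m/s; transfer-apolune v_a = √[μ(2/r₂ − 1/a_t)] = 764.1 m/s.
Δv₂ = v_c2 − v_a = 248.5 m/s.
Total Δv = Δv₁ + Δv₂ = 563.3 m/s.

Δv_total ≈ 563 m/s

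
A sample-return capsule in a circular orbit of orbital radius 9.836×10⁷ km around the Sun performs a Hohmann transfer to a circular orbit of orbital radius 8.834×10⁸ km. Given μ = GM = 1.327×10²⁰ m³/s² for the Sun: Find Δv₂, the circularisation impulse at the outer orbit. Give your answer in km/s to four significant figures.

r₁ = 9.836×10⁷ km = 9.836×10¹⁰ m.
r₂ = 8.834×10⁸ km = 8.834×10¹¹ m.
Transfer ellipse a_t = (r₁ + r₂)/2 = 4.909×10¹¹ m.
At r₁: circular v_c1 = √(μ/r₁) = 36730 m/s; transfer-perihelion v_p = √[μ(2/r₁ − 1/a_t)] = 49270 m/s.
At r₂: circular v_c2 = √(μ/r₂) = 12260 m/s; transfer-aphelion v_a = √[μ(2/r₂ − 1/a_t)] = 5486 m/s.
Δv₂ = v_c2 − v_a = 6770 m/s.
= 6.770 km/s.

Δv ≈ 6.770 km/s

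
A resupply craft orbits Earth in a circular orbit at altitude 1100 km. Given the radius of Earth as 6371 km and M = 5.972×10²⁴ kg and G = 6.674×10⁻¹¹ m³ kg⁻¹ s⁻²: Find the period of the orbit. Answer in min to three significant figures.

T ≈ 107 min

μ = GM = 6.674×10⁻¹¹ × 5.972×10²⁴ = 3.986×10¹⁴ m³/s².
r = 6371 + 1100 = 7471.0 km = 7.4710×10⁶ m.
Kepler's third law: T = 2π√(r³/μ) = 2π√((7.471×10⁶)³ / 3.986×10¹⁴).
r³/μ = 1.046×10⁶ s², so T = 2π × 1.023×10³ = 6.427×10³ s.
Converting: 6.427×10³ s ÷ 60.00 = 107.1 min.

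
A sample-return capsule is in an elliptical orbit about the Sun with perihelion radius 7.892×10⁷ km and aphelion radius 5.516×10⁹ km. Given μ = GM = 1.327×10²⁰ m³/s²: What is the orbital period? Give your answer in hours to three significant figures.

Semi-major axis a = (r_p + r_a)/2 = (7.8920×10⁷ + 5.5160×10⁹)/2 = 2.7975×10⁹ km = 2.797×10¹² m.
By Kepler's third law T = 2π√(a³/μ) = 2π × 4.062×10⁸ = 2.552×10⁹ s.
= 7.089×10⁵ hours.

T ≈ 709000 hours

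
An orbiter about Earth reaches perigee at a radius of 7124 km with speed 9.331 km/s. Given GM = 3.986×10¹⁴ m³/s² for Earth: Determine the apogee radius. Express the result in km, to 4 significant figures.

r_p = 7.124×10⁶ m.
Specific energy ε = v²/2 − μ/r = -1.242×10⁷ J/kg, so a = −μ/(2ε) = 1.605×10⁷ m.
The apsides satisfy r_p + r_a = 2a, so the apogee radius is 2a − r_p = 2.497×10⁷ m = 24975 km.

apogee radius ≈ 24970 km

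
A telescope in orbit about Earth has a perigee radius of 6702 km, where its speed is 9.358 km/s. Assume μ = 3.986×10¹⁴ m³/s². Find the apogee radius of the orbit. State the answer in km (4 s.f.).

apogee radius ≈ 18700 km

r_p = 6.702×10⁶ m.
Specific energy ε = v²/2 − μ/r = -1.569×10⁷ J/kg, so a = −μ/(2ε) = 1.270×10⁷ m.
The apsides satisfy r_p + r_a = 2a, so the apogee radius is 2a − r_p = 1.870×10⁷ m = 18705 km.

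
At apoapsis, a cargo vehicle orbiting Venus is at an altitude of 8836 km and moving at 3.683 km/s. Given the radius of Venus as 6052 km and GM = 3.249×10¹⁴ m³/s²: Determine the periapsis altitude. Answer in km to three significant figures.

r_a = 6052 + 8836 = 14888 km = 1.489×10⁷ m.
Specific energy ε = v²/2 − μ/r = -1.504×10⁷ J/kg, so a = −μ/(2ε) = 1.080×10⁷ m.
The apsides satisfy r_p + r_a = 2a, so the periapsis radius is 2a − r_a = 6.713×10⁶ m = 6713.4 km.
Periapsis altitude = 6713.4 − 6052 = 661.39 km.

periapsis altitude ≈ 661 km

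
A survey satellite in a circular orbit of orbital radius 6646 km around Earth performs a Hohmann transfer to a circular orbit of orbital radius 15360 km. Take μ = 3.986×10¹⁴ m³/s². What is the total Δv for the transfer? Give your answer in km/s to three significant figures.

r₁ = 6646 km = 6.646×10⁶ m.
r₂ = 15360 km = 1.536×10⁷ m.
Transfer ellipse a_t = (r₁ + r₂)/2 = 1.100×10⁷ m.
At r₁: circular v_c1 = √(μ/r₁) = 7744 m/s; transfer-perigee v_p = √[μ(2/r₁ − 1/a_t)] = 9150 m/s.
Δv₁ = v_p − v_c1 = 1406 m/s.
At r₂: circular v_c2 = √(μ/r₂) = 5094 m/s; transfer-apogee v_a = √[μ(2/r₂ − 1/a_t)] = 3959 m/s.
Δv₂ = v_c2 − v_a = 1135 m/s.
Total Δv = Δv₁ + Δv₂ = 2541 m/s = 2.541 km/s.

Δv_total ≈ 2.54 km/s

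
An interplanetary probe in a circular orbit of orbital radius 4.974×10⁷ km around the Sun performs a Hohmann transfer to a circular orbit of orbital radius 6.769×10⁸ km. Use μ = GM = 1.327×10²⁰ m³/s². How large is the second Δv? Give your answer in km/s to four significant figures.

Δv ≈ 8.821 km/s

r₁ = 4.974×10⁷ km = 4.974×10¹⁰ m.
r₂ = 6.769×10⁸ km = 6.769×10¹¹ m.
Transfer ellipse a_t = (r₁ + r₂)/2 = 3.633×10¹¹ m.
At r₁: circular v_c1 = √(μ/r₁) = 51650 m/s; transfer-perihelion v_p = √[μ(2/r₁ − 1/a_t)] = 70500 m/s.
At r₂: circular v_c2 = √(μ/r₂) = 14000 m/s; transfer-aphelion v_a = √[μ(2/r₂ − 1/a_t)] = 5181 m/s.
Δv₂ = v_c2 − v_a = 8821 m/s.
= 8.821 km/s.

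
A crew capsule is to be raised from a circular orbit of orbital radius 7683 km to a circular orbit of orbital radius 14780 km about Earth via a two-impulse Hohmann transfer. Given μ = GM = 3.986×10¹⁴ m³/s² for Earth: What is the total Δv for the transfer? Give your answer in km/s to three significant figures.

r₁ = 7683 km = 7.683×10⁶ m.
r₂ = 14780 km = 1.478×10⁷ m.
Transfer ellipse a_t = (r₁ + r₂)/2 = 1.123×10⁷ m.
At r₁: circular v_c1 = √(μ/r₁) = 7203 m/s; transfer-perigee v_p = √[μ(2/r₁ − 1/a_t)] = 8263 m/s.
Δv₁ = v_p − v_c1 = 1060 m/s.
At r₂: circular v_c2 = √(μ/r₂) = 5193 m/s; transfer-apogee v_a = √[μ(2/r₂ − 1/a_t)] = 4295 m/s.
Δv₂ = v_c2 − v_a = 898.0 m/s.
Total Δv = Δv₁ + Δv₂ = 1958 m/s = 1.958 km/s.

Δv_total ≈ 1.96 km/s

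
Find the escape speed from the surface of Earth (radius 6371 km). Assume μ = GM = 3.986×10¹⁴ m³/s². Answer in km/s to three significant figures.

v_esc ≈ 11.2 km/s

r = R = 6.371×10⁶ m.
Escape speed v_esc = √(2μ/r) = √(2 × 3.986×10¹⁴ / 6.371×10⁶) = √(1.251×10⁸) = 11190 m/s.
= 11.19 km/s.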